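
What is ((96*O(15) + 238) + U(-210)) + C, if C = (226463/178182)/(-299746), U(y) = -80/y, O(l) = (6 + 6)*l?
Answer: 6549516367459423/373865392404 ≈ 17518.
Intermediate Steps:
O(l) = 12*l
C = -226463/53409341772 (C = (226463*(1/178182))*(-1/299746) = (226463/178182)*(-1/299746) = -226463/53409341772 ≈ -4.2401e-6)
((96*O(15) + 238) + U(-210)) + C = ((96*(12*15) + 238) - 80/(-210)) - 226463/53409341772 = ((96*180 + 238) - 80*(-1/210)) - 226463/53409341772 = ((17280 + 238) + 8/21) - 226463/53409341772 = (17518 + 8/21) - 226463/53409341772 = 367886/21 - 226463/53409341772 = 6549516367459423/373865392404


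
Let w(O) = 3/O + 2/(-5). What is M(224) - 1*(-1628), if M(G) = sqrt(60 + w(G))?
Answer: 1628 + sqrt(4673690)/280 ≈ 1635.7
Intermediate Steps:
w(O) = -2/5 + 3/O (w(O) = 3/O + 2*(-1/5) = 3/O - 2/5 = -2/5 + 3/O)
M(G) = sqrt(298/5 + 3/G) (M(G) = sqrt(60 + (-2/5 + 3/G)) = sqrt(298/5 + 3/G))
M(224) - 1*(-1628) = sqrt(1490 + 75/224)/5 - 1*(-1628) = sqrt(1490 + 75*(1/224))/5 + 1628 = sqrt(1490 + 75/224)/5 + 1628 = sqrt(333835/224)/5 + 1628 = (sqrt(4673690)/56)/5 + 1628 = sqrt(4673690)/280 + 1628 = 1628 + sqrt(4673690)/280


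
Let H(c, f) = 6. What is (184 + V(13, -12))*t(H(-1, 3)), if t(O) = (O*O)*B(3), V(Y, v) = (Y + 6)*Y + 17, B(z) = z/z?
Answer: 16128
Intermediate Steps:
B(z) = 1
V(Y, v) = 17 + Y*(6 + Y) (V(Y, v) = (6 + Y)*Y + 17 = Y*(6 + Y) + 17 = 17 + Y*(6 + Y))
t(O) = O**2 (t(O) = (O*O)*1 = O**2*1 = O**2)
(184 + V(13, -12))*t(H(-1, 3)) = (184 + (17 + 13**2 + 6*13))*6**2 = (184 + (17 + 169 + 78))*36 = (184 + 264)*36 = 448*36 = 16128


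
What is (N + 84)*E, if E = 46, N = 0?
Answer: 3864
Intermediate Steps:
(N + 84)*E = (0 + 84)*46 = 84*46 = 3864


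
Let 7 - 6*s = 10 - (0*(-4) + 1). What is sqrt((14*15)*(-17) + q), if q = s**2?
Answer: 19*I*sqrt(89)/3 ≈ 59.749*I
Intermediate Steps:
s = -1/3 (s = 7/6 - (10 - (0*(-4) + 1))/6 = 7/6 - (10 - (0 + 1))/6 = 7/6 - (10 - 1*1)/6 = 7/6 - (10 - 1)/6 = 7/6 - 1/6*9 = 7/6 - 3/2 = -1/3 ≈ -0.33333)
q = 1/9 (q = (-1/3)**2 = 1/9 ≈ 0.11111)
sqrt((14*15)*(-17) + q) = sqrt((14*15)*(-17) + 1/9) = sqrt(210*(-17) + 1/9) = sqrt(-3570 + 1/9) = sqrt(-32129/9) = 19*I*sqrt(89)/3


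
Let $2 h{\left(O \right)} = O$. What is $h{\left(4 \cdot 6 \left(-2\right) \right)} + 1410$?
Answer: $1386$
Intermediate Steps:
$h{\left(O \right)} = \frac{O}{2}$
$h{\left(4 \cdot 6 \left(-2\right) \right)} + 1410 = \frac{4 \cdot 6 \left(-2\right)}{2} + 1410 = \frac{4 \left(-12\right)}{2} + 1410 = \frac{1}{2} \left(-48\right) + 1410 = -24 + 1410 = 1386$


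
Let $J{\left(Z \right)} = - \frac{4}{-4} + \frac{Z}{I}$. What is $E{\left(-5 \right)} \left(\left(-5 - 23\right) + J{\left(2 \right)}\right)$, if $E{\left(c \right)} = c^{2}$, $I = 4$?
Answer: $- \frac{1325}{2} \approx -662.5$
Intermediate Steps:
$J{\left(Z \right)} = 1 + \frac{Z}{4}$ ($J{\left(Z \right)} = - \frac{4}{-4} + \frac{Z}{4} = \left(-4\right) \left(- \frac{1}{4}\right) + Z \frac{1}{4} = 1 + \frac{Z}{4}$)
$E{\left(-5 \right)} \left(\left(-5 - 23\right) + J{\left(2 \right)}\right) = \left(-5\right)^{2} \left(\left(-5 - 23\right) + \left(1 + \frac{1}{4} \cdot 2\right)\right) = 25 \left(-28 + \left(1 + \frac{1}{2}\right)\right) = 25 \left(-28 + \frac{3}{2}\right) = 25 \left(- \frac{53}{2}\right) = - \frac{1325}{2}$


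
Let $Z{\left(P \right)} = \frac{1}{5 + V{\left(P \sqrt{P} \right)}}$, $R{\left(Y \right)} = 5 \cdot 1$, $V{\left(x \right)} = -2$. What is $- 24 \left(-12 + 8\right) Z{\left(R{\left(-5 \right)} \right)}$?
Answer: $32$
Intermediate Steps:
$R{\left(Y \right)} = 5$
$Z{\left(P \right)} = \frac{1}{3}$ ($Z{\left(P \right)} = \frac{1}{5 - 2} = \frac{1}{3}$)
$- 24 \left(-12 + 8\right) Z{\left(R{\left(-5 \right)} \right)} = - 24 \left(-12 + 8\right) \frac{1}{3} = \left(-24\right) \left(-4\right) \frac{1}{3} = 96 \cdot \frac{1}{3} = 32$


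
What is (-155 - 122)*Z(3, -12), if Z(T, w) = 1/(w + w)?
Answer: 277/24 ≈ 11.542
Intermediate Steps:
Z(T, w) = 1/(2*w)
(-155 - 122)*Z(3, -12) = (-155 - 122)*((½)/(-12)) = -277*(-1)/(2*12) = -277*(-1/24) = 277/24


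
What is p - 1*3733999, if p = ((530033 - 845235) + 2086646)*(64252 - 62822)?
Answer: 2529430921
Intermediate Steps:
p = 2533164920 (p = (-315202 + 2086646)*1430 = 1771444*1430 = 2533164920)
p - 1*3733999 = 2533164920 - 1*3733999 = 2533164920 - 3733999 = 2529430921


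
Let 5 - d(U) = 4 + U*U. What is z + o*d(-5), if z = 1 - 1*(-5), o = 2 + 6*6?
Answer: -906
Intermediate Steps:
d(U) = 1 - U² (d(U) = 5 - (4 + U*U) = 5 - (4 + U²) = 5 + (-4 - U²) = 1 - U²)
o = 38 (o = 2 + 36 = 38)
z = 6 (z = 1 + 5 = 6)
z + o*d(-5) = 6 + 38*(1 - 1*(-5)²) = 6 + 38*(1 - 1*25) = 6 + 38*(1 - 25) = 6 + 38*(-24) = 6 - 912 = -906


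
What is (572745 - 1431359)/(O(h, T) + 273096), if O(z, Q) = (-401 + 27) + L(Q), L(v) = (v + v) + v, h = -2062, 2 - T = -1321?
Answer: -858614/276691 ≈ -3.1031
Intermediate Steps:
T = 1323 (T = 2 - 1*(-1321) = 2 + 1321 = 1323)
L(v) = 3*v (L(v) = 2*v + v = 3*v)
O(z, Q) = -374 + 3*Q (O(z, Q) = (-401 + 27) + 3*Q = -374 + 3*Q)
(572745 - 1431359)/(O(h, T) + 273096) = (572745 - 1431359)/((-374 + 3*1323) + 273096) = -858614/((-374 + 3969) + 273096) = -858614/(3595 + 273096) = -858614/276691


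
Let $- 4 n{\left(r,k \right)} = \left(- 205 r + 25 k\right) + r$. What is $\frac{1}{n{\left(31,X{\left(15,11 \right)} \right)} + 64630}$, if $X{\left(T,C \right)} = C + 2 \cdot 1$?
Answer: $\frac{4}{264519} \approx 1.5122 \cdot 10^{-5}$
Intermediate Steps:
$X{\left(T,C \right)} = 2 + C$ ($X{\left(T,C \right)} = C + 2 = 2 + C$)
$n{\left(r,k \right)} = 51 r - \frac{25 k}{4}$ ($n{\left(r,k \right)} = - \frac{\left(- 205 r + 25 k\right) + r}{4} = - \frac{- 204 r + 25 k}{4} = 51 r - \frac{25 k}{4}$)
$\frac{1}{n{\left(31,X{\left(15,11 \right)} \right)} + 64630} = \frac{1}{\left(51 \cdot 31 - \frac{25 \left(2 + 11\right)}{4}\right) + 64630} = \frac{1}{\left(1581 - \frac{325}{4}\right) + 64630} = \frac{1}{\frac{5999}{4} + 64630} = \frac{1}{\frac{264519}{4}} = \frac{4}{264519}$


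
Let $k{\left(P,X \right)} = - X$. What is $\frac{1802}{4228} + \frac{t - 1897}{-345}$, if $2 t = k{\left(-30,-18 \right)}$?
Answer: $\frac{4302077}{729330} \approx 5.8987$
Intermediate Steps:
$t = 9$ ($t = \frac{\left(-1\right) \left(-18\right)}{2} = \frac{1}{2} \cdot 18 = 9$)
$\frac{1802}{4228} + \frac{t - 1897}{-345} = \frac{1802}{4228} + \frac{9 - 1897}{-345} = 1802 \cdot \frac{1}{4228} + \left(9 - 1897\right) \left(- \frac{1}{345}\right) = \frac{901}{2114} - - \frac{1888}{345} = \frac{901}{2114} + \frac{1888}{345} = \frac{4302077}{729330}$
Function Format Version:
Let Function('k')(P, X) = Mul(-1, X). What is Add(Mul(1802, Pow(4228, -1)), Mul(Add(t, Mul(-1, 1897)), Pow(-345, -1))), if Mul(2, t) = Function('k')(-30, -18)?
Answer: Rational(4302077, 729330) ≈ 5.8987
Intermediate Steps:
t = 9 (t = Mul(Rational(1, 2), Mul(-1, -18)) = Mul(Rational(1, 2), 18) = 9)
Add(Mul(1802, Pow(4228, -1)), Mul(Add(t, Mul(-1, 1897)), Pow(-345, -1))) = Add(Mul(1802, Pow(4228, -1)), Mul(Add(9, Mul(-1, 1897)), Pow(-345, -1))) = Add(Mul(1802, Rational(1, 4228)), Mul(Add(9, -1897), Rational(-1, 345))) = Add(Rational(901, 2114), Mul(-1888, Rational(-1, 345))) = Add(Rational(901, 2114), Rational(1888, 345)) = Rational(4302077, 729330)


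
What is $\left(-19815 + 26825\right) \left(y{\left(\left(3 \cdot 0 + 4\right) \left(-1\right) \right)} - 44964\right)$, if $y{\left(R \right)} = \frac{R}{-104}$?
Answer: $- \frac{4097565815}{13} \approx -3.152 \cdot 10^{8}$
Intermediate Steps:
$y{\left(R \right)} = - \frac{R}{104}$ ($y{\left(R \right)} = R \left(- \frac{1}{104}\right) = - \frac{R}{104}$)
$\left(-19815 + 26825\right) \left(y{\left(\left(3 \cdot 0 + 4\right) \left(-1\right) \right)} - 44964\right) = \left(-19815 + 26825\right) \left(- \frac{\left(3 \cdot 0 + 4\right) \left(-1\right)}{104} - 44964\right) = 7010 \left(- \frac{\left(0 + 4\right) \left(-1\right)}{104} - 44964\right) = 7010 \left(- \frac{4 \left(-1\right)}{104} - 44964\right) = 7010 \left(\left(- \frac{1}{104}\right) \left(-4\right) - 44964\right) = 7010 \left(\frac{1}{26} - 44964\right) = 7010 \left(- \frac{1169063}{26}\right) = - \frac{4097565815}{13}$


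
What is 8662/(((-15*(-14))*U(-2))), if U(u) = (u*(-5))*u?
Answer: -4331/2100 ≈ -2.0624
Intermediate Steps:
U(u) = -5*u² (U(u) = (-5*u)*u = -5*u²)
8662/(((-15*(-14))*U(-2))) = 8662/(((-15*(-14))*(-5*(-2)²))) = 8662/((210*(-5*4))) = 8662/((210*(-20))) = 8662/(-4200) = 8662*(-1/4200) = -4331/2100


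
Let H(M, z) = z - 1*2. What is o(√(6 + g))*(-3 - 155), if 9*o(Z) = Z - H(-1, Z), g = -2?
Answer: -316/9 ≈ -35.111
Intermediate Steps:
H(M, z) = -2 + z (H(M, z) = z - 2 = -2 + z)
o(Z) = 2/9 (o(Z) = (Z - (-2 + Z))/9 = (Z + (2 - Z))/9 = (⅑)*2 = 2/9)
o(√(6 + g))*(-3 - 155) = 2*(-3 - 155)/9 = (2/9)*(-158) = -316/9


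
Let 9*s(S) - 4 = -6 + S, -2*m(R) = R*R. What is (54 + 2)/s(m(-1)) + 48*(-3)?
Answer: -1728/5 ≈ -345.60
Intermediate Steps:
m(R) = -R**2/2 (m(R) = -R*R/2 = -R**2/2)
s(S) = -2/9 + S/9 (s(S) = 4/9 + (-6 + S)/9 = 4/9 + (-2/3 + S/9) = -2/9 + S/9)
(54 + 2)/s(m(-1)) + 48*(-3) = (54 + 2)/(-2/9 + (-1/2*(-1)**2)/9) + 48*(-3) = 56/(-2/9 + (-1/2*1)/9) - 144 = 56/(-2/9 + (1/9)*(-1/2)) - 144 = 56/(-2/9 - 1/18) - 144 = 56/(-5/18) - 144 = 56*(-18/5) - 144 = -1008/5 - 144 = -1728/5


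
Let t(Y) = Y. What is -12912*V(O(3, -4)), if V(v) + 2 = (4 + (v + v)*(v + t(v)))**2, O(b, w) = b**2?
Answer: -1389098784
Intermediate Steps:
V(v) = -2 + (4 + 4*v**2)**2 (V(v) = -2 + (4 + (v + v)*(v + v))**2 = -2 + (4 + (2*v)*(2*v))**2 = -2 + (4 + 4*v**2)**2)
-12912*V(O(3, -4)) = -12912*(-2 + 16*(1 + (3**2)**2)**2) = -12912*(-2 + 16*(1 + 9**2)**2) = -12912*(-2 + 16*(1 + 81)**2) = -12912*(-2 + 16*82**2) = -12912*(-2 + 16*6724) = -12912*(-2 + 107584) = -12912*107582 = -1389098784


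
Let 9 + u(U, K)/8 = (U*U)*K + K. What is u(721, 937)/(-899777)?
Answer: -3896735560/899777 ≈ -4330.8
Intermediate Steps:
u(U, K) = -72 + 8*K + 8*K*U**2 (u(U, K) = -72 + 8*((U*U)*K + K) = -72 + 8*(U**2*K + K) = -72 + 8*(K*U**2 + K) = -72 + 8*(K + K*U**2) = -72 + (8*K + 8*K*U**2) = -72 + 8*K + 8*K*U**2)
u(721, 937)/(-899777) = (-72 + 8*937 + 8*937*721**2)/(-899777) = (-72 + 7496 + 8*937*519841)*(-1/899777) = (-72 + 7496 + 3896728136)*(-1/899777) = 3896735560*(-1/899777) = -3896735560/899777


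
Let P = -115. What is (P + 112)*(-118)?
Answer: 354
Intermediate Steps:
(P + 112)*(-118) = (-115 + 112)*(-118) = -3*(-118) = 354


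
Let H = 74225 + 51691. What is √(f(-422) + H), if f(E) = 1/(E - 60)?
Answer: √29253308302/482 ≈ 354.85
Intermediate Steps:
f(E) = 1/(-60 + E)
H = 125916
√(f(-422) + H) = √(1/(-60 - 422) + 125916) = √(1/(-482) + 125916) = √(-1/482 + 125916) = √(60691511/482) = √29253308302/482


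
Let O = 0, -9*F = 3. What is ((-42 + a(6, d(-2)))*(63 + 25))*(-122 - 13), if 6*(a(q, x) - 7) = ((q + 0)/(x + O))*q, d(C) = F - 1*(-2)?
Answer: 373032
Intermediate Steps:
F = -⅓ (F = -⅑*3 = -⅓ ≈ -0.33333)
d(C) = 5/3 (d(C) = -⅓ - 1*(-2) = -⅓ + 2 = 5/3)
a(q, x) = 7 + q²/(6*x) (a(q, x) = 7 + (((q + 0)/(x + 0))*q)/6 = 7 + ((q/x)*q)/6 = 7 + (q²/x)/6 = 7 + q²/(6*x))
((-42 + a(6, d(-2)))*(63 + 25))*(-122 - 13) = ((-42 + (7 + (⅙)*6²/(5/3)))*(63 + 25))*(-122 - 13) = ((-42 + (7 + (⅙)*36*(⅗)))*88)*(-135) = ((-42 + (7 + 18/5))*88)*(-135) = ((-42 + 53/5)*88)*(-135) = -157/5*88*(-135) = -13816/5*(-135) = 373032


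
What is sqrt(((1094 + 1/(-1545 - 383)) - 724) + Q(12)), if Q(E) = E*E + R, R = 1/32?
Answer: sqrt(1910746810)/1928 ≈ 22.672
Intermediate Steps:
R = 1/32 ≈ 0.031250
Q(E) = 1/32 + E**2 (Q(E) = E*E + 1/32 = E**2 + 1/32 = 1/32 + E**2)
sqrt(((1094 + 1/(-1545 - 383)) - 724) + Q(12)) = sqrt(((1094 + 1/(-1545 - 383)) - 724) + (1/32 + 12**2)) = sqrt(((1094 + 1/(-1928)) - 724) + (1/32 + 144)) = sqrt(((1094 - 1/1928) - 724) + 4609/32) = sqrt((2109231/1928 - 724) + 4609/32) = sqrt(713359/1928 + 4609/32) = sqrt(3964205/7712) = sqrt(1910746810)/1928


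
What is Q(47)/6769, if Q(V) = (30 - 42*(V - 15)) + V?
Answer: -181/967 ≈ -0.18718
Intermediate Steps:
Q(V) = 660 - 41*V (Q(V) = (30 - 42*(-15 + V)) + V = (30 + (630 - 42*V)) + V = (660 - 42*V) + V = 660 - 41*V)
Q(47)/6769 = (660 - 41*47)/6769 = (660 - 1927)*(1/6769) = -1267*1/6769 = -181/967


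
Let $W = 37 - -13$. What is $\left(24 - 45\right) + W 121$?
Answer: $6029$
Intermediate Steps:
$W = 50$ ($W = 37 + 13 = 50$)
$\left(24 - 45\right) + W 121 = \left(24 - 45\right) + 50 \cdot 121 = \left(24 - 45\right) + 6050 = -21 + 6050 = 6029$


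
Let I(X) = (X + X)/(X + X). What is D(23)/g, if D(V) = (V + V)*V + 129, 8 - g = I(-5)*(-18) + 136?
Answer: -1187/110 ≈ -10.791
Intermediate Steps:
I(X) = 1 (I(X) = (2*X)/((2*X)) = (2*X)*(1/(2*X)) = 1)
g = -110 (g = 8 - (1*(-18) + 136) = 8 - (-18 + 136) = 8 - 1*118 = 8 - 118 = -110)
D(V) = 129 + 2*V² (D(V) = (2*V)*V + 129 = 2*V² + 129 = 129 + 2*V²)
D(23)/g = (129 + 2*23²)/(-110) = (129 + 2*529)*(-1/110) = (129 + 1058)*(-1/110) = 1187*(-1/110) = -1187/110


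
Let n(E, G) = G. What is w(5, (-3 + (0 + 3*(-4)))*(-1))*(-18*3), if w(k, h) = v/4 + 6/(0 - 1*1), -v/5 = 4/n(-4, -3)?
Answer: 234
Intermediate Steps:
v = 20/3 (v = -20/(-3) = -20*(-1)/3 = -5*(-4/3) = 20/3 ≈ 6.6667)
w(k, h) = -13/3 (w(k, h) = (20/3)/4 + 6/(0 - 1*1) = (20/3)*(1/4) + 6/(0 - 1) = 5/3 + 6/(-1) = 5/3 + 6*(-1) = 5/3 - 6 = -13/3)
w(5, (-3 + (0 + 3*(-4)))*(-1))*(-18*3) = -(-78)*3 = -13/3*(-54) = 234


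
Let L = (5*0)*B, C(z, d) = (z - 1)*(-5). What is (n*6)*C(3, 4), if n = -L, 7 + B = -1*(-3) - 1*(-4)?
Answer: 0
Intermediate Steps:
C(z, d) = 5 - 5*z (C(z, d) = (-1 + z)*(-5) = 5 - 5*z)
B = 0 (B = -7 + (-1*(-3) - 1*(-4)) = -7 + (3 + 4) = -7 + 7 = 0)
L = 0 (L = (5*0)*0 = 0*0 = 0)
n = 0 (n = -1*0 = 0)
(n*6)*C(3, 4) = (0*6)*(5 - 5*3) = 0*(5 - 15) = 0*(-10) = 0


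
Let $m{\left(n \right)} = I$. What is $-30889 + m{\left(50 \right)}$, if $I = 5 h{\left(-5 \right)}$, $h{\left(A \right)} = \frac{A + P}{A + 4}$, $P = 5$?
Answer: $-30889$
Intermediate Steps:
$h{\left(A \right)} = \frac{5 + A}{4 + A}$ ($h{\left(A \right)} = \frac{A + 5}{A + 4} = \frac{5 + A}{4 + A}$)
$I = 0$ ($I = 5 \frac{5 - 5}{4 - 5} = 5 \frac{1}{-1} \cdot 0 = 5 \left(\left(-1\right) 0\right) = 5 \cdot 0 = 0$)
$m{\left(n \right)} = 0$
$-30889 + m{\left(50 \right)} = -30889 + 0 = -30889$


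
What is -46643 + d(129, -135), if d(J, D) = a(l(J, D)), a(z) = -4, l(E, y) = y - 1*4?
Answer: -46647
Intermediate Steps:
l(E, y) = -4 + y (l(E, y) = y - 4 = -4 + y)
d(J, D) = -4
-46643 + d(129, -135) = -46643 - 4 = -46647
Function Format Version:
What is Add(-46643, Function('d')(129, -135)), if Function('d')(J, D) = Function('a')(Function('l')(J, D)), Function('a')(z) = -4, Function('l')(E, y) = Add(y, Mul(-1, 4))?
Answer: -46647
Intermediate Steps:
Function('l')(E, y) = Add(-4, y) (Function('l')(E, y) = Add(y, -4) = Add(-4, y))
Function('d')(J, D) = -4
Add(-46643, Function('d')(129, -135)) = Add(-46643, -4) = -46647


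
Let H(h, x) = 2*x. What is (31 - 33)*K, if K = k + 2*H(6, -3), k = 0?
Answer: 24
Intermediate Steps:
K = -12 (K = 0 + 2*(2*(-3)) = 0 + 2*(-6) = 0 - 12 = -12)
(31 - 33)*K = (31 - 33)*(-12) = -2*(-12) = 24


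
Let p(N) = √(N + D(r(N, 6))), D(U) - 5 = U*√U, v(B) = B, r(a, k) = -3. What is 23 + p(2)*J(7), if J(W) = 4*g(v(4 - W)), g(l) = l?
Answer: 23 - 12*√(7 - 3*I*√3) ≈ -10.64 + 11.121*I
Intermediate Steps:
D(U) = 5 + U^(3/2) (D(U) = 5 + U*√U = 5 + U^(3/2))
p(N) = √(5 + N - 3*I*√3) (p(N) = √(N + (5 + (-3)^(3/2))) = √(N + (5 - 3*I*√3)) = √(5 + N - 3*I*√3))
J(W) = 16 - 4*W (J(W) = 4*(4 - W) = 16 - 4*W)
23 + p(2)*J(7) = 23 + √(5 + 2 - 3*I*√3)*(16 - 4*7) = 23 + √(7 - 3*I*√3)*(16 - 28) = 23 + √(7 - 3*I*√3)*(-12) = 23 - 12*√(7 - 3*I*√3)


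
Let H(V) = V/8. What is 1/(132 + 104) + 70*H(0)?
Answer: 1/236 ≈ 0.0042373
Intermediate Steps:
H(V) = V/8 (H(V) = V*(⅛) = V/8)
1/(132 + 104) + 70*H(0) = 1/(132 + 104) + 70*((⅛)*0) = 1/236 + 70*0 = 1/236 + 0 = 1/236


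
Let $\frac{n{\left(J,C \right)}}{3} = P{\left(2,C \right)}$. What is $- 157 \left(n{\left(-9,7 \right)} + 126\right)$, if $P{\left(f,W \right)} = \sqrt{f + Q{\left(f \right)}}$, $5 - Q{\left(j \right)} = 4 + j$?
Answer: $-20253$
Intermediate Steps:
$Q{\left(j \right)} = 1 - j$ ($Q{\left(j \right)} = 5 - \left(4 + j\right) = 1 - j$)
$P{\left(f,W \right)} = 1$ ($P{\left(f,W \right)} = \sqrt{f - \left(-1 + f\right)} = \sqrt{1} = 1$)
$n{\left(J,C \right)} = 3$ ($n{\left(J,C \right)} = 3 \cdot 1 = 3$)
$- 157 \left(n{\left(-9,7 \right)} + 126\right) = - 157 \left(3 + 126\right) = \left(-157\right) 129 = -20253$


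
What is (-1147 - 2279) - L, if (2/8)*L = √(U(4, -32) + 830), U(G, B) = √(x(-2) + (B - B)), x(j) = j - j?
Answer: -3426 - 4*√830 ≈ -3541.2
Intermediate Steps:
x(j) = 0
U(G, B) = 0 (U(G, B) = √(0 + (B - B)) = √(0 + 0) = √0 = 0)
L = 4*√830 (L = 4*√(0 + 830) = 4*√830 ≈ 115.24)
(-1147 - 2279) - L = (-1147 - 2279) - 4*√830 = -3426 - 4*√830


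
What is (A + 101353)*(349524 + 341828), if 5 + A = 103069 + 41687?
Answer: 170144492608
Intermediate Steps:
A = 144751 (A = -5 + (103069 + 41687) = -5 + 144756 = 144751)
(A + 101353)*(349524 + 341828) = (144751 + 101353)*(349524 + 341828) = 246104*691352 = 170144492608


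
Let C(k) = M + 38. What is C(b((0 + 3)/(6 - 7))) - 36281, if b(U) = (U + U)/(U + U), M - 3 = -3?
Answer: -36243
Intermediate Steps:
M = 0 (M = 3 - 3 = 0)
b(U) = 1 (b(U) = (2*U)/((2*U)) = (2*U)*(1/(2*U)) = 1)
C(k) = 38 (C(k) = 0 + 38 = 38)
C(b((0 + 3)/(6 - 7))) - 36281 = 38 - 36281 = -36243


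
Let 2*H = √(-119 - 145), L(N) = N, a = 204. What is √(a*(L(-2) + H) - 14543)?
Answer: √(-14951 + 204*I*√66) ≈ 6.7666 + 122.46*I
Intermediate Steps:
H = I*√66 (H = √(-119 - 145)/2 = √(-264)/2 = (2*I*√66)/2 = I*√66 ≈ 8.124*I)
√(a*(L(-2) + H) - 14543) = √(204*(-2 + I*√66) - 14543) = √((-408 + 204*I*√66) - 14543) = √(-14951 + 204*I*√66)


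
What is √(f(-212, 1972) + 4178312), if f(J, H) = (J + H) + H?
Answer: 2*√1045511 ≈ 2045.0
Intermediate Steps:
f(J, H) = J + 2*H (f(J, H) = (H + J) + H = J + 2*H)
√(f(-212, 1972) + 4178312) = √((-212 + 2*1972) + 4178312) = √((-212 + 3944) + 4178312) = √(3732 + 4178312) = √4182044 = 2*√1045511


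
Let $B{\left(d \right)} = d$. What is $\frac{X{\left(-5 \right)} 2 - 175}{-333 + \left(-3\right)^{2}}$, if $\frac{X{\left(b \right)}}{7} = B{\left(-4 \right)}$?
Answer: $\frac{77}{108} \approx 0.71296$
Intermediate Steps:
$X{\left(b \right)} = -28$ ($X{\left(b \right)} = 7 \left(-4\right) = -28$)
$\frac{X{\left(-5 \right)} 2 - 175}{-333 + \left(-3\right)^{2}} = \frac{\left(-28\right) 2 - 175}{-333 + \left(-3\right)^{2}} = \frac{-56 - 175}{-333 + 9} = - \frac{231}{-324} = \left(-231\right) \left(- \frac{1}{324}\right) = \frac{77}{108}$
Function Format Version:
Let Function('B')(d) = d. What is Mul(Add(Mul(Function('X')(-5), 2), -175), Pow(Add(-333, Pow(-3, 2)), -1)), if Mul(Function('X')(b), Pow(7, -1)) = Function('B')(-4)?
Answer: Rational(77, 108) ≈ 0.71296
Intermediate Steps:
Function('X')(b) = -28 (Function('X')(b) = Mul(7, -4) = -28)
Mul(Add(Mul(Function('X')(-5), 2), -175), Pow(Add(-333, Pow(-3, 2)), -1)) = Mul(Add(Mul(-28, 2), -175), Pow(Add(-333, Pow(-3, 2)), -1)) = Mul(Add(-56, -175), Pow(Add(-333, 9), -1)) = Mul(-231, Pow(-324, -1)) = Mul(-231, Rational(-1, 324)) = Rational(77, 108)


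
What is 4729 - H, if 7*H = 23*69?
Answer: 31516/7 ≈ 4502.3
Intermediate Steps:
H = 1587/7 (H = (23*69)/7 = (⅐)*1587 = 1587/7 ≈ 226.71)
4729 - H = 4729 - 1*1587/7 = 4729 - 1587/7 = 31516/7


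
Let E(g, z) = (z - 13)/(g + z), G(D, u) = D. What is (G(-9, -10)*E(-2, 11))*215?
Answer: 430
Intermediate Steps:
E(g, z) = (-13 + z)/(g + z)
(G(-9, -10)*E(-2, 11))*215 = -9*(-13 + 11)/(-2 + 11)*215 = -9*(-2)/9*215 = -(-2)*215 = -9*(-2/9)*215 = 2*215 = 430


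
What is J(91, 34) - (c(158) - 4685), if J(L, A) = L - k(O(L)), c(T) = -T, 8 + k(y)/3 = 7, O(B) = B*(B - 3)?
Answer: 4937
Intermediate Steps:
O(B) = B*(-3 + B)
k(y) = -3 (k(y) = -24 + 3*7 = -24 + 21 = -3)
J(L, A) = 3 + L (J(L, A) = L - 1*(-3) = L + 3 = 3 + L)
J(91, 34) - (c(158) - 4685) = (3 + 91) - (-1*158 - 4685) = 94 - (-158 - 4685) = 94 - 1*(-4843) = 94 + 4843 = 4937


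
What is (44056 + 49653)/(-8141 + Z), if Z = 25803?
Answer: 93709/17662 ≈ 5.3057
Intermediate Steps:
(44056 + 49653)/(-8141 + Z) = (44056 + 49653)/(-8141 + 25803) = 93709/17662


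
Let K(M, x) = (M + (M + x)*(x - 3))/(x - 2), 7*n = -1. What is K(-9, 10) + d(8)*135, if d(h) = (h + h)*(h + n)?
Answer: 475193/28 ≈ 16971.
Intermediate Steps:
n = -1/7 (n = (1/7)*(-1) = -1/7 ≈ -0.14286)
d(h) = 2*h*(-1/7 + h) (d(h) = (h + h)*(h - 1/7) = (2*h)*(-1/7 + h) = 2*h*(-1/7 + h))
K(M, x) = (M + (-3 + x)*(M + x))/(-2 + x) (K(M, x) = (M + (M + x)*(-3 + x))/(-2 + x) = (M + (-3 + x)*(M + x))/(-2 + x))
K(-9, 10) + d(8)*135 = (10**2 - 3*10 - 2*(-9) - 9*10)/(-2 + 10) + ((2/7)*8*(-1 + 7*8))*135 = (100 - 30 + 18 - 90)/8 + ((2/7)*8*(-1 + 56))*135 = (1/8)*(-2) + ((2/7)*8*55)*135 = -1/4 + (880/7)*135 = -1/4 + 118800/7 = 475193/28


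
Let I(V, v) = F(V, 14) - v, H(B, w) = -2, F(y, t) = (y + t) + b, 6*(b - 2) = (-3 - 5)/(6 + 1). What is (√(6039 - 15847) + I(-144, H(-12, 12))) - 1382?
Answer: -31672/21 + 4*I*√613 ≈ -1508.2 + 99.035*I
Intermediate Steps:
b = 38/21 (b = 2 + ((-3 - 5)/(6 + 1))/6 = 2 + (-8/7)/6 = 2 + (-8*⅐)/6 = 2 + (⅙)*(-8/7) = 2 - 4/21 = 38/21 ≈ 1.8095)
F(y, t) = 38/21 + t + y (F(y, t) = (y + t) + 38/21 = (t + y) + 38/21 = 38/21 + t + y)
I(V, v) = 332/21 + V - v (I(V, v) = (38/21 + 14 + V) - v = (332/21 + V) - v = 332/21 + V - v)
(√(6039 - 15847) + I(-144, H(-12, 12))) - 1382 = (√(6039 - 15847) + (332/21 - 144 - 1*(-2))) - 1382 = (√(-9808) + (332/21 - 144 + 2)) - 1382 = (4*I*√613 - 2650/21) - 1382 = (-2650/21 + 4*I*√613) - 1382 = -31672/21 + 4*I*√613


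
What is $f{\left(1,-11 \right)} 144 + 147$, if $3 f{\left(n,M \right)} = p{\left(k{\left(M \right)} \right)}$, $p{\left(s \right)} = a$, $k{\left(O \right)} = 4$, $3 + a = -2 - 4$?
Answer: $-285$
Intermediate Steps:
$a = -9$ ($a = -3 - 6 = -9$)
$p{\left(s \right)} = -9$
$f{\left(n,M \right)} = -3$ ($f{\left(n,M \right)} = \frac{1}{3} \left(-9\right) = -3$)
$f{\left(1,-11 \right)} 144 + 147 = \left(-3\right) 144 + 147 = -432 + 147 = -285$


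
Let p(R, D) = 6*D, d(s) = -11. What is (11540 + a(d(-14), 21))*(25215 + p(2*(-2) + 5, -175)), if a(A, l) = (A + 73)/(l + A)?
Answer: 279013923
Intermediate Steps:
a(A, l) = (73 + A)/(A + l)
(11540 + a(d(-14), 21))*(25215 + p(2*(-2) + 5, -175)) = (11540 + (73 - 11)/(-11 + 21))*(25215 + 6*(-175)) = (11540 + 62/10)*(25215 - 1050) = (11540 + (⅒)*62)*24165 = (11540 + 31/5)*24165 = (57731/5)*24165 = 279013923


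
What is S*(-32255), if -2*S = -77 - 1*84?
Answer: -5193055/2 ≈ -2.5965e+6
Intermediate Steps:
S = 161/2 (S = -(-77 - 1*84)/2 = -(-77 - 84)/2 = -½*(-161) = 161/2 ≈ 80.500)
S*(-32255) = (161/2)*(-32255) = -5193055/2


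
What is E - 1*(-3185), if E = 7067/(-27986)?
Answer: 89128343/27986 ≈ 3184.7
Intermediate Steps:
E = -7067/27986 (E = 7067*(-1/27986) = -7067/27986 ≈ -0.25252)
E - 1*(-3185) = -7067/27986 - 1*(-3185) = -7067/27986 + 3185 = 89128343/27986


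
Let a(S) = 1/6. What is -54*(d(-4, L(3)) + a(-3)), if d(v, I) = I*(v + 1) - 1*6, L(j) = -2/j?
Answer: 207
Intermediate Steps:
d(v, I) = -6 + I*(1 + v) (d(v, I) = I*(1 + v) - 6 = -6 + I*(1 + v))
a(S) = ⅙
-54*(d(-4, L(3)) + a(-3)) = -54*((-6 - 2/3 - 2/3*(-4)) + ⅙) = -54*((-6 - 2*⅓ - 2*⅓*(-4)) + ⅙) = -54*((-6 - ⅔ - ⅔*(-4)) + ⅙) = -54*((-6 - ⅔ + 8/3) + ⅙) = -54*(-4 + ⅙) = -54*(-23/6) = 207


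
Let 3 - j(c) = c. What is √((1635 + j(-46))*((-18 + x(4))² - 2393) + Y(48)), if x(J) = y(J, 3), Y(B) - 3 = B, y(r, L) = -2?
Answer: I*√3356161 ≈ 1832.0*I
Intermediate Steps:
j(c) = 3 - c
Y(B) = 3 + B
x(J) = -2
√((1635 + j(-46))*((-18 + x(4))² - 2393) + Y(48)) = √((1635 + (3 - 1*(-46)))*((-18 - 2)² - 2393) + (3 + 48)) = √((1635 + (3 + 46))*((-20)² - 2393) + 51) = √((1635 + 49)*(400 - 2393) + 51) = √(1684*(-1993) + 51) = √(-3356212 + 51) = √(-3356161) = I*√3356161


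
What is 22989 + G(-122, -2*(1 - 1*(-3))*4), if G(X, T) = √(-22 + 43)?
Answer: 22989 + √21 ≈ 22994.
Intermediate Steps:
G(X, T) = √21
22989 + G(-122, -2*(1 - 1*(-3))*4) = 22989 + √21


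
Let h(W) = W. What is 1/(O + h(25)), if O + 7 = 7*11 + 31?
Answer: 1/126 ≈ 0.0079365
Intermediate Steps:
O = 101 (O = -7 + (7*11 + 31) = -7 + (77 + 31) = -7 + 108 = 101)
1/(O + h(25)) = 1/(101 + 25) = 1/126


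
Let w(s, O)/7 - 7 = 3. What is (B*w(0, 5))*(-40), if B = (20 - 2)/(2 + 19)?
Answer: -2400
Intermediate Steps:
B = 6/7 (B = 18/21 = 18*(1/21) = 6/7 ≈ 0.85714)
w(s, O) = 70 (w(s, O) = 49 + 7*3 = 49 + 21 = 70)
(B*w(0, 5))*(-40) = ((6/7)*70)*(-40) = 60*(-40) = -2400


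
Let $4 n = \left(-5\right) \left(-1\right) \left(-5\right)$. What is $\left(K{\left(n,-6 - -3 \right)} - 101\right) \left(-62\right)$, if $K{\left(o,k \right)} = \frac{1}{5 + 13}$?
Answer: $\frac{56327}{9} \approx 6258.6$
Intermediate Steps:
$n = - \frac{25}{4}$ ($n = \frac{\left(-5\right) \left(-1\right) \left(-5\right)}{4} = \frac{5 \left(-5\right)}{4} = \frac{1}{4} \left(-25\right) = - \frac{25}{4} \approx -6.25$)
$K{\left(o,k \right)} = \frac{1}{18}$
$\left(K{\left(n,-6 - -3 \right)} - 101\right) \left(-62\right) = \left(\frac{1}{18} - 101\right) \left(-62\right) = \left(- \frac{1817}{18}\right) \left(-62\right) = \frac{56327}{9}$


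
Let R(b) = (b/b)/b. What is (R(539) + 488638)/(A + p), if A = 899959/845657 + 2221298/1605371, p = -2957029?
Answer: -357557314059182693601/2163782733973906862432 ≈ -0.16525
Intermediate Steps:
A = 3323224282575/1357593223747 (A = 899959*(1/845657) + 2221298*(1/1605371) = 899959/845657 + 2221298/1605371 = 3323224282575/1357593223747 ≈ 2.4479)
R(b) = 1/b
(R(539) + 488638)/(A + p) = (1/539 + 488638)/(3323224282575/1357593223747 - 2957029) = (1/539 + 488638)/(-4014439209599085088/1357593223747) = (263375883/539)*(-1357593223747/4014439209599085088) = -357557314059182693601/2163782733973906862432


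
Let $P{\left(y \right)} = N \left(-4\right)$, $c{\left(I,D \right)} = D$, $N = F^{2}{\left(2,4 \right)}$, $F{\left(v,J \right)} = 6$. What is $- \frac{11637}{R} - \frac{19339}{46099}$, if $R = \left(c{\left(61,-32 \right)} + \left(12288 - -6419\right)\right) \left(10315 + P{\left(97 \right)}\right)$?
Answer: $- \frac{408205816682}{972911327675} \approx -0.41957$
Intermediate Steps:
$N = 36$ ($N = 6^{2} = 36$)
$P{\left(y \right)} = -144$ ($P{\left(y \right)} = 36 \left(-4\right) = -144$)
$R = 189943425$ ($R = \left(-32 + \left(12288 - -6419\right)\right) \left(10315 - 144\right) = \left(-32 + \left(12288 + 6419\right)\right) 10171 = \left(-32 + 18707\right) 10171 = 18675 \cdot 10171 = 189943425$)
$- \frac{11637}{R} - \frac{19339}{46099} = - \frac{11637}{189943425} - \frac{19339}{46099} = \left(-11637\right) \frac{1}{189943425} - \frac{19339}{46099} = - \frac{1293}{21104825} - \frac{19339}{46099} = - \frac{408205816682}{972911327675}$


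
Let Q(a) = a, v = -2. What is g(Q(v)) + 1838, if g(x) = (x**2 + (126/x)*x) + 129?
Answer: 2097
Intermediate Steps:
g(x) = 255 + x**2 (g(x) = (x**2 + 126) + 129 = (126 + x**2) + 129 = 255 + x**2)
g(Q(v)) + 1838 = (255 + (-2)**2) + 1838 = (255 + 4) + 1838 = 259 + 1838 = 2097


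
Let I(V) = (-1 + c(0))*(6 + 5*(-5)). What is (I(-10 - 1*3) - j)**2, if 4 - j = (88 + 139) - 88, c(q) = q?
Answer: 23716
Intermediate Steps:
I(V) = 19 (I(V) = (-1 + 0)*(6 + 5*(-5)) = -(6 - 25) = -1*(-19) = 19)
j = -135 (j = 4 - ((88 + 139) - 88) = 4 - (227 - 88) = 4 - 1*139 = 4 - 139 = -135)
(I(-10 - 1*3) - j)**2 = (19 - 1*(-135))**2 = (19 + 135)**2 = 154**2 = 23716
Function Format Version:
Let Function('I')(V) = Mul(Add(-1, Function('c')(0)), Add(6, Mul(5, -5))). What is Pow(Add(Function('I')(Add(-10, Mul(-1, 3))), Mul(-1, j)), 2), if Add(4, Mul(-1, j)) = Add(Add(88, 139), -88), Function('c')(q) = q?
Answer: 23716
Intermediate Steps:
Function('I')(V) = 19 (Function('I')(V) = Mul(Add(-1, 0), Add(6, Mul(5, -5))) = Mul(-1, Add(6, -25)) = Mul(-1, -19) = 19)
j = -135 (j = Add(4, Mul(-1, Add(Add(88, 139), -88))) = Add(4, Mul(-1, Add(227, -88))) = Add(4, Mul(-1, 139)) = Add(4, -139) = -135)
Pow(Add(Function('I')(Add(-10, Mul(-1, 3))), Mul(-1, j)), 2) = Pow(Add(19, Mul(-1, -135)), 2) = Pow(Add(19, 135), 2) = Pow(154, 2) = 23716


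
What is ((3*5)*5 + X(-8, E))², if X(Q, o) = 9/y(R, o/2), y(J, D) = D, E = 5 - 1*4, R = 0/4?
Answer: 8649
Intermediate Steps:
R = 0 (R = 0*(¼) = 0)
E = 1 (E = 5 - 4 = 1)
X(Q, o) = 18/o (X(Q, o) = 9/((o/2)) = 9*(2/o) = 18/o)
((3*5)*5 + X(-8, E))² = ((3*5)*5 + 18/1)² = (15*5 + 18*1)² = (75 + 18)² = 93² = 8649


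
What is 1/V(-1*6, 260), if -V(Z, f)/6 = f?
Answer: -1/1560 ≈ -0.00064103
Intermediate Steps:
V(Z, f) = -6*f
1/V(-1*6, 260) = 1/(-6*260) = 1/(-1560) = -1/1560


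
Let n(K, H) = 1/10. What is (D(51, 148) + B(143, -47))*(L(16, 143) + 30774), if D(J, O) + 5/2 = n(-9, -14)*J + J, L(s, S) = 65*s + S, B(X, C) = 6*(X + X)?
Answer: 282755536/5 ≈ 5.6551e+7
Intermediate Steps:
B(X, C) = 12*X (B(X, C) = 6*(2*X) = 12*X)
n(K, H) = 1/10
L(s, S) = S + 65*s
D(J, O) = -5/2 + 11*J/10 (D(J, O) = -5/2 + (J/10 + J) = -5/2 + 11*J/10)
(D(51, 148) + B(143, -47))*(L(16, 143) + 30774) = ((-5/2 + (11/10)*51) + 12*143)*((143 + 65*16) + 30774) = ((-5/2 + 561/10) + 1716)*((143 + 1040) + 30774) = (268/5 + 1716)*(1183 + 30774) = (8848/5)*31957 = 282755536/5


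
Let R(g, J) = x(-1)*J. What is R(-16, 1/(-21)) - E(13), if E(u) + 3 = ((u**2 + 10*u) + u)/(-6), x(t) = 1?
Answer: 1154/21 ≈ 54.952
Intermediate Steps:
R(g, J) = J (R(g, J) = 1*J = J)
E(u) = -3 - 11*u/6 - u**2/6 (E(u) = -3 + ((u**2 + 10*u) + u)/(-6) = -3 + (u**2 + 11*u)*(-1/6) = -3 + (-11*u/6 - u**2/6) = -3 - 11*u/6 - u**2/6)
R(-16, 1/(-21)) - E(13) = 1/(-21) - (-3 - 11/6*13 - 1/6*13**2) = -1/21 - (-3 - 143/6 - 1/6*169) = -1/21 - (-3 - 143/6 - 169/6) = -1/21 - 1*(-55) = -1/21 + 55 = 1154/21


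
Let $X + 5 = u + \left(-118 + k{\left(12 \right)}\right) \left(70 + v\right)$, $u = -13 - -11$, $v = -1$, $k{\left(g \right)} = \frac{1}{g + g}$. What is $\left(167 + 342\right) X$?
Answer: $- \frac{33171021}{8} \approx -4.1464 \cdot 10^{6}$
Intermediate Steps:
$k{\left(g \right)} = \frac{1}{2 g}$
$u = -2$ ($u = -13 + 11 = -2$)
$X = - \frac{65169}{8}$ ($X = -5 + \left(-2 + \left(-118 + \frac{1}{2 \cdot 12}\right) \left(70 - 1\right)\right) = -5 + \left(-2 + \left(-118 + \frac{1}{2} \cdot \frac{1}{12}\right) 69\right) = -5 + \left(-2 + \left(-118 + \frac{1}{24}\right) 69\right) = -5 - \frac{65129}{8} = - \frac{65169}{8} \approx -8146.1$)
$\left(167 + 342\right) X = \left(167 + 342\right) \left(- \frac{65169}{8}\right) = 509 \left(- \frac{65169}{8}\right) = - \frac{33171021}{8}$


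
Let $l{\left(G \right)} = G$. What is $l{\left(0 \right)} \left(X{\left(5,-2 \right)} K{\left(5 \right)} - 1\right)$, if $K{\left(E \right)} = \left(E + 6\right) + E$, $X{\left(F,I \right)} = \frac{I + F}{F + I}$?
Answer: $0$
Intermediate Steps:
$X{\left(F,I \right)} = 1$ ($X{\left(F,I \right)} = \frac{F + I}{F + I} = 1$)
$K{\left(E \right)} = 6 + 2 E$ ($K{\left(E \right)} = \left(6 + E\right) + E = 6 + 2 E$)
$l{\left(0 \right)} \left(X{\left(5,-2 \right)} K{\left(5 \right)} - 1\right) = 0 \left(1 \left(6 + 2 \cdot 5\right) - 1\right) = 0 \left(1 \left(6 + 10\right) - 1\right) = 0 \left(1 \cdot 16 - 1\right) = 0 \left(16 - 1\right) = 0 \cdot 15 = 0$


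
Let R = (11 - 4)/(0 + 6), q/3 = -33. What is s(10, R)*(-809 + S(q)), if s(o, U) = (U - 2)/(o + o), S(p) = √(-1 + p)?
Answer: 809/24 - 5*I/12 ≈ 33.708 - 0.41667*I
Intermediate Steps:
q = -99 (q = 3*(-33) = -99)
R = 7/6 ≈ 1.1667
s(o, U) = (-2 + U)/(2*o) (s(o, U) = (-2 + U)/((2*o)) = (-2 + U)*(1/(2*o)) = (-2 + U)/(2*o))
s(10, R)*(-809 + S(q)) = ((½)*(-2 + 7/6)/10)*(-809 + √(-1 - 99)) = ((½)*(⅒)*(-⅚))*(-809 + √(-100)) = -(-809 + 10*I)/24 = 809/24 - 5*I/12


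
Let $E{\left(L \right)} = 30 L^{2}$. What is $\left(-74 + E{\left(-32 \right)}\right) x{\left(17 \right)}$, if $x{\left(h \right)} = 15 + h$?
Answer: $980672$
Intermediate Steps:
$\left(-74 + E{\left(-32 \right)}\right) x{\left(17 \right)} = \left(-74 + 30 \left(-32\right)^{2}\right) \left(15 + 17\right) = \left(-74 + 30 \cdot 1024\right) 32 = \left(-74 + 30720\right) 32 = 30646 \cdot 32 = 980672$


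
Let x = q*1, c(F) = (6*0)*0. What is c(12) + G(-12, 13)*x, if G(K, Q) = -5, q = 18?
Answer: -90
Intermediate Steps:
c(F) = 0 (c(F) = 0*0 = 0)
x = 18 (x = 18*1 = 18)
c(12) + G(-12, 13)*x = 0 - 5*18 = 0 - 90 = -90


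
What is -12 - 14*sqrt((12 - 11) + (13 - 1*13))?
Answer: -26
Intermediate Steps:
-12 - 14*sqrt((12 - 11) + (13 - 1*13)) = -12 - 14*sqrt(1 + (13 - 13)) = -12 - 14*sqrt(1 + 0) = -12 - 14*sqrt(1) = -12 - 14*1 = -12 - 14 = -26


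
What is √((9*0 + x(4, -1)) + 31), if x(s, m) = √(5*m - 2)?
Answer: √(31 + I*√7) ≈ 5.5728 + 0.23738*I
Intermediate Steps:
x(s, m) = √(-2 + 5*m)
√((9*0 + x(4, -1)) + 31) = √((9*0 + √(-2 + 5*(-1))) + 31) = √((0 + √(-2 - 5)) + 31) = √((0 + √(-7)) + 31) = √((0 + I*√7) + 31) = √(I*√7 + 31) = √(31 + I*√7)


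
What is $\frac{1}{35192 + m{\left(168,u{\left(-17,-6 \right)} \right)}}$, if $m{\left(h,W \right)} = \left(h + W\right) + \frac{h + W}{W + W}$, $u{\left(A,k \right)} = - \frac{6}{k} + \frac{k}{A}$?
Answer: $\frac{782}{27701521} \approx 2.8229 \cdot 10^{-5}$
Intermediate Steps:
$m{\left(h,W \right)} = W + h + \frac{W + h}{2 W}$ ($m{\left(h,W \right)} = \left(W + h\right) + \frac{W + h}{2 W} = W + h + \frac{W + h}{2 W}$)
$\frac{1}{35192 + m{\left(168,u{\left(-17,-6 \right)} \right)}} = \frac{1}{35192 + \left(\frac{1}{2} - \left(-1 - \frac{6}{17}\right) + 168 + \frac{1}{2} \cdot 168 \frac{1}{- \frac{6}{-6} - \frac{6}{-17}}\right)} = \frac{1}{35192 + \left(\frac{1}{2} - - \frac{23}{17} + 168 + \frac{1}{2} \cdot 168 \frac{1}{\left(-6\right) \left(- \frac{1}{6}\right) - - \frac{6}{17}}\right)} = \frac{1}{35192 + \left(\frac{1}{2} + \left(1 + \frac{6}{17}\right) + 168 + \frac{1}{2} \cdot 168 \frac{1}{1 + \frac{6}{17}}\right)} = \frac{1}{35192 + \left(\frac{1}{2} + \frac{23}{17} + 168 + \frac{1}{2} \cdot 168 \frac{1}{\frac{23}{17}}\right)} = \frac{1}{35192 + \left(\frac{1}{2} + \frac{23}{17} + 168 + \frac{1}{2} \cdot 168 \cdot \frac{17}{23}\right)} = \frac{1}{35192 + \left(\frac{1}{2} + \frac{23}{17} + 168 + \frac{1428}{23}\right)} = \frac{1}{35192 + \frac{181377}{782}} = \frac{1}{\frac{27701521}{782}} = \frac{782}{27701521}$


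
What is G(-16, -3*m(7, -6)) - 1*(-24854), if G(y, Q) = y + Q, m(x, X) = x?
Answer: 24817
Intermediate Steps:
G(y, Q) = Q + y
G(-16, -3*m(7, -6)) - 1*(-24854) = (-3*7 - 16) - 1*(-24854) = (-21 - 16) + 24854 = -37 + 24854 = 24817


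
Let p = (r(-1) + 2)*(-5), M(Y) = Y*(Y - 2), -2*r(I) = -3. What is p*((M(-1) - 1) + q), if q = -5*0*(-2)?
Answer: -35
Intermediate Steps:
r(I) = 3/2 (r(I) = -1/2*(-3) = 3/2)
M(Y) = Y*(-2 + Y)
p = -35/2 (p = (3/2 + 2)*(-5) = (7/2)*(-5) = -35/2 ≈ -17.500)
q = 0 (q = 0*(-2) = 0)
p*((M(-1) - 1) + q) = -35*((-(-2 - 1) - 1) + 0)/2 = -35*((-1*(-3) - 1) + 0)/2 = -35*((3 - 1) + 0)/2 = -35*(2 + 0)/2 = -35/2*2 = -35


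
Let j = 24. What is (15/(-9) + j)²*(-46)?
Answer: -206494/9 ≈ -22944.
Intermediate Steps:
(15/(-9) + j)²*(-46) = (15/(-9) + 24)²*(-46) = (15*(-⅑) + 24)²*(-46) = (-5/3 + 24)²*(-46) = (67/3)²*(-46) = (4489/9)*(-46) = -206494/9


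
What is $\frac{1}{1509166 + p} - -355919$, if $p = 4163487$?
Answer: $\frac{2019004983108}{5672653} \approx 3.5592 \cdot 10^{5}$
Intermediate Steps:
$\frac{1}{1509166 + p} - -355919 = \frac{1}{1509166 + 4163487} - -355919 = \frac{1}{5672653} + 355919 = \frac{2019004983108}{5672653}$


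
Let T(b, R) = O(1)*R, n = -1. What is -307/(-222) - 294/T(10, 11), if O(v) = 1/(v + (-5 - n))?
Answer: 199181/2442 ≈ 81.565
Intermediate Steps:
O(v) = 1/(-4 + v) (O(v) = 1/(v + (-5 - 1*(-1))) = 1/(v + (-5 + 1)) = 1/(v - 4) = 1/(-4 + v))
T(b, R) = -R/3 (T(b, R) = R/(-4 + 1) = R/(-3) = -R/3)
-307/(-222) - 294/T(10, 11) = -307/(-222) - 294/((-1/3*11)) = -307*(-1/222) - 294/(-11/3) = 307/222 - 294*(-3/11) = 307/222 + 882/11 = 199181/2442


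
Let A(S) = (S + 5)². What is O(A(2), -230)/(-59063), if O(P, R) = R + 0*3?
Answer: 230/59063 ≈ 0.0038941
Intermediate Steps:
A(S) = (5 + S)²
O(P, R) = R (O(P, R) = R + 0 = R)
O(A(2), -230)/(-59063) = -230/(-59063) = -230*(-1/59063) = 230/59063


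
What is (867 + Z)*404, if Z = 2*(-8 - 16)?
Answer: 330876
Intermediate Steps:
Z = -48 (Z = 2*(-24) = -48)
(867 + Z)*404 = (867 - 48)*404 = 819*404 = 330876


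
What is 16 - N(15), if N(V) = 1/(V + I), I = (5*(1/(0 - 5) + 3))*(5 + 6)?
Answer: 2703/169 ≈ 15.994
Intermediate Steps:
I = 154 (I = (5*(1/(-5) + 3))*11 = (5*(-1/5 + 3))*11 = (5*(14/5))*11 = 14*11 = 154)
N(V) = 1/(154 + V) (N(V) = 1/(V + 154) = 1/(154 + V))
16 - N(15) = 16 - 1/(154 + 15) = 16 - 1/169 = 2703/169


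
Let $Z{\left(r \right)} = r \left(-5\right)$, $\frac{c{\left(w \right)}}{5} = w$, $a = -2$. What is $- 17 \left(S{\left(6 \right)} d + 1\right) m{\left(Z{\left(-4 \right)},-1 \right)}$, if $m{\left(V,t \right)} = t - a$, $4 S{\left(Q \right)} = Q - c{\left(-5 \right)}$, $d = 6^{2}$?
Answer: $-4760$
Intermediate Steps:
$c{\left(w \right)} = 5 w$
$d = 36$
$S{\left(Q \right)} = \frac{25}{4} + \frac{Q}{4}$ ($S{\left(Q \right)} = \frac{Q - 5 \left(-5\right)}{4} = \frac{Q - -25}{4} = \frac{Q + 25}{4} = \frac{25 + Q}{4} = \frac{25}{4} + \frac{Q}{4}$)
$Z{\left(r \right)} = - 5 r$
$m{\left(V,t \right)} = 2 + t$ ($m{\left(V,t \right)} = t - -2 = t + 2 = 2 + t$)
$- 17 \left(S{\left(6 \right)} d + 1\right) m{\left(Z{\left(-4 \right)},-1 \right)} = - 17 \left(\left(\frac{25}{4} + \frac{1}{4} \cdot 6\right) 36 + 1\right) \left(2 - 1\right) = - 17 \left(\left(\frac{25}{4} + \frac{3}{2}\right) 36 + 1\right) 1 = - 17 \left(\frac{31}{4} \cdot 36 + 1\right) 1 = - 17 \left(279 + 1\right) 1 = \left(-17\right) 280 \cdot 1 = \left(-4760\right) 1 = -4760$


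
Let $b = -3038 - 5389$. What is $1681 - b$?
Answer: $10108$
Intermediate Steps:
$b = -8427$
$1681 - b = 1681 - -8427 = 1681 + 8427 = 10108$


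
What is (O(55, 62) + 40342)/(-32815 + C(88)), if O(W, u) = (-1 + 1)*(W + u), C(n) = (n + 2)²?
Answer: -40342/24715 ≈ -1.6323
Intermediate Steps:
C(n) = (2 + n)²
O(W, u) = 0 (O(W, u) = 0*(W + u) = 0)
(O(55, 62) + 40342)/(-32815 + C(88)) = (0 + 40342)/(-32815 + (2 + 88)²) = 40342/(-32815 + 90²) = 40342/(-32815 + 8100) = 40342/(-24715) = 40342*(-1/24715) = -40342/24715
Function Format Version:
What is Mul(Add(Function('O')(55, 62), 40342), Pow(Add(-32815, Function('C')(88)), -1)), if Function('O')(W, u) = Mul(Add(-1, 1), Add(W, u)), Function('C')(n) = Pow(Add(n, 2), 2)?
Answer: Rational(-40342, 24715) ≈ -1.6323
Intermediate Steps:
Function('C')(n) = Pow(Add(2, n), 2)
Function('O')(W, u) = 0 (Function('O')(W, u) = Mul(0, Add(W, u)) = 0)
Mul(Add(Function('O')(55, 62), 40342), Pow(Add(-32815, Function('C')(88)), -1)) = Mul(Add(0, 40342), Pow(Add(-32815, Pow(Add(2, 88), 2)), -1)) = Mul(40342, Pow(Add(-32815, Pow(90, 2)), -1)) = Mul(40342, Pow(Add(-32815, 8100), -1)) = Mul(40342, Pow(-24715, -1)) = Mul(40342, Rational(-1, 24715)) = Rational(-40342, 24715)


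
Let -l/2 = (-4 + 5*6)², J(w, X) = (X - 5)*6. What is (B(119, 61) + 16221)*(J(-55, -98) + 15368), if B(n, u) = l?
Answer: 219317750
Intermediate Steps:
J(w, X) = -30 + 6*X (J(w, X) = (-5 + X)*6 = -30 + 6*X)
l = -1352 (l = -2*(-4 + 5*6)² = -2*(-4 + 30)² = -2*26² = -2*676 = -1352)
B(n, u) = -1352
(B(119, 61) + 16221)*(J(-55, -98) + 15368) = (-1352 + 16221)*((-30 + 6*(-98)) + 15368) = 14869*((-30 - 588) + 15368) = 14869*(-618 + 15368) = 14869*14750 = 219317750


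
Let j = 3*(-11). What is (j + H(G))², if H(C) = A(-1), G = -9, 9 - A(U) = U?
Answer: 529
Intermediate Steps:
A(U) = 9 - U
j = -33
H(C) = 10 (H(C) = 9 - 1*(-1) = 9 + 1 = 10)
(j + H(G))² = (-33 + 10)² = (-23)² = 529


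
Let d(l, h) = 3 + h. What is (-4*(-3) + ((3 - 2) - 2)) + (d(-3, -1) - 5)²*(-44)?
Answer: -385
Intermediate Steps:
(-4*(-3) + ((3 - 2) - 2)) + (d(-3, -1) - 5)²*(-44) = (-4*(-3) + ((3 - 2) - 2)) + ((3 - 1) - 5)²*(-44) = (12 + (1 - 2)) + (2 - 5)²*(-44) = (12 - 1) + (-3)²*(-44) = 11 + 9*(-44) = 11 - 396 = -385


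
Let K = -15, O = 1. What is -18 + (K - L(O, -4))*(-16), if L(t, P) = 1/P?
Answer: 218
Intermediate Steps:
-18 + (K - L(O, -4))*(-16) = -18 + (-15 - 1/(-4))*(-16) = -18 + (-15 - 1*(-¼))*(-16) = -18 + (-15 + ¼)*(-16) = -18 - 59/4*(-16) = -18 + 236 = 218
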